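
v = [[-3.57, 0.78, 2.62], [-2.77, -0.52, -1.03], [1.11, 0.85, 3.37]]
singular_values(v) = [4.9, 4.29, 0.23]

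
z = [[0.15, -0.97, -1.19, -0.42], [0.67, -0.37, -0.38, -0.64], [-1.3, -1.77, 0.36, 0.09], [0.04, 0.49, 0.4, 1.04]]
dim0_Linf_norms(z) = [1.3, 1.77, 1.19, 1.04]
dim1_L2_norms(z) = [1.6, 1.07, 2.23, 1.22]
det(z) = 1.44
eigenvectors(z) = [[(-0.63-0.13j), (-0.63+0.13j), -0.44+0.00j, (0.36+0j)],[0.08+0.35j, (0.08-0.35j), (-0.33+0j), -0.13+0.00j],[-0.65+0.00j, -0.65-0.00j, (0.81+0j), -0.39+0.00j],[(0.16-0.03j), 0.16+0.03j, 0.19+0.00j, (0.84+0j)]]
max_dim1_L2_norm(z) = 2.23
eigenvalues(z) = [(-0.71+0.7j), (-0.71-0.7j), (1.8+0j), (0.8+0j)]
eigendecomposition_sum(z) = [[(-0.21+0.23j),(-0.58-0.7j),(-0.32-0.1j),-0.15-0.25j], [(0.17+0.05j),(-0.23+0.46j),0.02+0.19j,(-0.1+0.13j)], [(-0.16+0.27j),(-0.72-0.57j),-0.34-0.04j,(-0.2-0.22j)], [(0.02-0.07j),(0.2+0.1j),(0.08-0.01j),0.06+0.04j]] + [[(-0.21-0.23j),-0.58+0.70j,-0.32+0.10j,(-0.15+0.25j)], [0.17-0.05j,(-0.23-0.46j),(0.02-0.19j),-0.10-0.13j], [(-0.16-0.27j),-0.72+0.57j,-0.34+0.04j,-0.20+0.22j], [0.02+0.07j,(0.2-0.1j),0.08+0.01j,0.06-0.04j]] + [[(0.48-0j), (0.14-0j), (-0.55-0j), (-0.44+0j)],[(0.36-0j), 0.10-0.00j, (-0.42-0j), -0.34+0.00j],[-0.89+0.00j, (-0.25+0j), (1.03+0j), 0.82-0.00j],[(-0.21+0j), -0.06+0.00j, 0.24+0.00j, 0.19-0.00j]] + [[0.09-0.00j,  0.06-0.00j,  (-0-0j),  (0.31-0j)], [-0.03+0.00j,  -0.02+0.00j,  0j,  -0.11+0.00j], [(-0.09+0j),  -0.07+0.00j,  0j,  (-0.34+0j)], [0.20-0.00j,  0.14-0.00j,  -0.00-0.00j,  0.73-0.00j]]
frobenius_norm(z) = 3.18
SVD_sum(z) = [[-0.43,  -0.94,  -0.18,  -0.22],[-0.1,  -0.22,  -0.04,  -0.05],[-0.8,  -1.75,  -0.33,  -0.41],[0.29,  0.64,  0.12,  0.15]] + [[0.6, -0.01, -0.67, -0.58], [0.54, -0.01, -0.61, -0.52], [-0.55, 0.01, 0.62, 0.53], [-0.44, 0.01, 0.50, 0.43]] + [[0.04, -0.06, -0.3, 0.40], [-0.02, 0.02, 0.11, -0.14], [-0.00, 0.01, 0.03, -0.04], [0.05, -0.06, -0.32, 0.42]] + [[-0.06, 0.04, -0.04, -0.02], [0.25, -0.16, 0.16, 0.07], [0.06, -0.04, 0.04, 0.02], [0.15, -0.1, 0.10, 0.04]]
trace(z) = 1.18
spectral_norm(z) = 2.39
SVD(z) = [[0.45, -0.56, 0.67, 0.21], [0.11, -0.50, -0.24, -0.83], [0.83, 0.52, -0.07, -0.19], [-0.30, 0.41, 0.70, -0.49]] @ diag([2.393105971261568, 1.9161755807803065, 0.7535382455191246, 0.41604695224631033]) @ [[-0.40, -0.88, -0.17, -0.21],[-0.56, 0.01, 0.63, 0.54],[0.09, -0.11, -0.60, 0.79],[-0.72, 0.47, -0.47, -0.21]]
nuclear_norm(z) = 5.48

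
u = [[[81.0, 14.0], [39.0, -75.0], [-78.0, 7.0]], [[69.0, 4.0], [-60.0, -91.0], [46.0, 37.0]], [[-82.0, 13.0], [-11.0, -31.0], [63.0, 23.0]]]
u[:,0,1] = [14.0, 4.0, 13.0]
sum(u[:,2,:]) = 98.0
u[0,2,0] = -78.0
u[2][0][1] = 13.0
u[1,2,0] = 46.0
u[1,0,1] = 4.0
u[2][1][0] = -11.0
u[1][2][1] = 37.0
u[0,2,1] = 7.0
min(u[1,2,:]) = 37.0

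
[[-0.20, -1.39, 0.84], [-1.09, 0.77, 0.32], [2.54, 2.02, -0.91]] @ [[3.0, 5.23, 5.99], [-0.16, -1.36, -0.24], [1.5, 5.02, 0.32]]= [[0.88, 5.06, -0.6], [-2.91, -5.14, -6.61], [5.93, 5.97, 14.44]]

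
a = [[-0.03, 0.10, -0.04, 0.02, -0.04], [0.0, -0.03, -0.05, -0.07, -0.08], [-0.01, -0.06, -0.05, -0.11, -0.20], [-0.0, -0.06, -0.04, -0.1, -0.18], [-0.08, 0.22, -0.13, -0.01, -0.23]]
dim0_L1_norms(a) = [0.12, 0.47, 0.31, 0.31, 0.73]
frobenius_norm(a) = 0.51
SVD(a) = [[-0.18, 0.34, 0.11, 0.07, -0.91], [-0.22, -0.25, 0.94, -0.06, 0.06], [-0.46, -0.5, -0.19, 0.70, -0.07], [-0.40, -0.48, -0.26, -0.71, -0.19], [-0.74, 0.57, -0.04, -0.05, 0.35]] @ diag([0.42929494171743127, 0.2725975272502131, 0.034135856395195646, 0.00543092057123375, 0.0012998318399681857]) @ [[0.16, -0.28, 0.36, 0.26, 0.84], [-0.19, 0.83, -0.11, 0.45, 0.23], [0.06, 0.03, -0.76, -0.46, 0.46], [-0.96, -0.25, -0.01, -0.0, 0.11], [0.09, -0.40, -0.54, 0.72, -0.15]]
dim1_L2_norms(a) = [0.12, 0.12, 0.24, 0.22, 0.35]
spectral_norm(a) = 0.43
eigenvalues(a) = [(-0.24+0.05j), (-0.24-0.05j), (0.05+0j), (-0+0j), (-0-0j)]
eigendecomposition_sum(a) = [[(-0.01+0.02j), (0.04-0.04j), (-0.01+0.02j), (0.01+0j), (-0.02+0.05j)], [0.00-0.09j, (-0.03+0.25j), (-0.02-0.11j), (-0.04+0.02j), (-0.04-0.23j)], [(-0.01-0.14j), -0.01+0.39j, -0.04-0.17j, (-0.05+0.04j), -0.10-0.36j], [(-0-0.13j), (-0.01+0.35j), -0.03-0.15j, (-0.05+0.04j), (-0.09-0.32j)], [(-0.04-0.04j), 0.10+0.12j, (-0.05-0.04j), (-0.01+0.03j), -0.12-0.08j]] + [[(-0.01-0.02j), 0.04+0.04j, -0.01-0.02j, (0.01-0j), (-0.02-0.05j)], [0.00+0.09j, (-0.03-0.25j), (-0.02+0.11j), -0.04-0.02j, (-0.04+0.23j)], [-0.01+0.14j, -0.01-0.39j, -0.04+0.17j, -0.05-0.04j, (-0.1+0.36j)], [(-0+0.13j), -0.01-0.35j, -0.03+0.15j, -0.05-0.04j, (-0.09+0.32j)], [(-0.04+0.04j), 0.10-0.12j, (-0.05+0.04j), (-0.01-0.03j), -0.12+0.08j]] + [[(-0+0j), (0.02-0j), (-0.02+0j), 0.00-0.00j, (0.01+0j)], [(-0+0j), (0.02-0j), -0.02+0.00j, 0.00-0.00j, (0.01+0j)], [(0.01-0j), -0.04+0.00j, 0.03-0.00j, (-0+0j), (-0.01-0j)], [0.00-0.00j, (-0.03+0j), (0.03-0j), -0.00+0.00j, (-0.01-0j)], [(-0+0j), (0.03-0j), -0.02+0.00j, -0j, 0.01+0.00j]] + [[(-0+0j), 0.00-0.00j, 0j, (-0-0j), 0.00-0.00j], [-0.00-0.00j, 0j, (-0+0j), (-0-0j), 0j], [(-0-0j), 0.00+0.00j, -0.00+0.00j, 0.00-0.00j, 0j], [0j, -0.00-0.00j, 0.00-0.00j, -0.00+0.00j, -0.00-0.00j], [(-0-0j), 0.00+0.00j, -0.00+0.00j, 0.00-0.00j, 0j]] + [[-0.00-0.00j,0j,0.00-0.00j,(-0+0j),0j], [(-0+0j),0.00-0.00j,-0.00-0.00j,-0.00+0.00j,-0j], [-0.00+0.00j,-0j,(-0-0j),0j,0.00-0.00j], [-0j,(-0+0j),0j,-0.00-0.00j,-0.00+0.00j], [-0.00+0.00j,-0j,(-0-0j),0j,0.00-0.00j]]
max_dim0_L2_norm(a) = 0.37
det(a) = 0.00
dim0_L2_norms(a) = [0.09, 0.26, 0.16, 0.17, 0.37]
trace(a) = -0.44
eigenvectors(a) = [[(0.07+0.06j),(0.07-0.06j),(-0.35+0j),-0.02+0.39j,-0.02-0.39j], [-0.41-0.03j,(-0.41+0.03j),-0.34+0.00j,(-0.39+0.11j),(-0.39-0.11j)], [-0.65+0.00j,-0.65-0.00j,0.55+0.00j,(-0.49+0.05j),(-0.49-0.05j)], [-0.58-0.00j,(-0.58+0j),0.52+0.00j,(0.65+0j),0.65-0.00j], [-0.19+0.16j,(-0.19-0.16j),(-0.44+0j),(-0.12-0.06j),(-0.12+0.06j)]]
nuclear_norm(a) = 0.74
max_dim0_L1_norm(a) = 0.73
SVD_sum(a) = [[-0.01,0.02,-0.03,-0.02,-0.06],  [-0.02,0.03,-0.03,-0.02,-0.08],  [-0.03,0.06,-0.07,-0.05,-0.17],  [-0.03,0.05,-0.06,-0.04,-0.15],  [-0.05,0.09,-0.11,-0.08,-0.26]] + [[-0.02, 0.08, -0.01, 0.04, 0.02], [0.01, -0.06, 0.01, -0.03, -0.02], [0.03, -0.11, 0.02, -0.06, -0.03], [0.02, -0.11, 0.02, -0.06, -0.03], [-0.03, 0.13, -0.02, 0.07, 0.04]] + [[0.0, 0.0, -0.00, -0.0, 0.00], [0.0, 0.0, -0.02, -0.01, 0.01], [-0.0, -0.00, 0.00, 0.00, -0.0], [-0.00, -0.0, 0.01, 0.0, -0.00], [-0.00, -0.0, 0.0, 0.0, -0.00]] + [[-0.0, -0.0, -0.0, -0.00, 0.00], [0.0, 0.00, 0.0, 0.00, -0.0], [-0.0, -0.00, -0.00, -0.00, 0.0], [0.0, 0.00, 0.00, 0.0, -0.0], [0.0, 0.0, 0.0, 0.0, -0.00]] + [[-0.00, 0.0, 0.0, -0.0, 0.0], [0.0, -0.0, -0.0, 0.0, -0.00], [-0.00, 0.00, 0.00, -0.00, 0.0], [-0.0, 0.0, 0.0, -0.00, 0.00], [0.00, -0.0, -0.0, 0.0, -0.00]]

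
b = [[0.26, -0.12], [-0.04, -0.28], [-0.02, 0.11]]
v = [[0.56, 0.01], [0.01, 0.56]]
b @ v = [[0.14, -0.06], [-0.03, -0.16], [-0.01, 0.06]]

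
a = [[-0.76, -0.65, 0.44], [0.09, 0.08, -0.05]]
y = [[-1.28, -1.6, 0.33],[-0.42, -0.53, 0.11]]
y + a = [[-2.04, -2.25, 0.77], [-0.33, -0.45, 0.06]]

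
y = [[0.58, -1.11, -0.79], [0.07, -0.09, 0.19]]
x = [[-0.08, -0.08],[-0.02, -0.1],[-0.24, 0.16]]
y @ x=[[0.17, -0.06], [-0.05, 0.03]]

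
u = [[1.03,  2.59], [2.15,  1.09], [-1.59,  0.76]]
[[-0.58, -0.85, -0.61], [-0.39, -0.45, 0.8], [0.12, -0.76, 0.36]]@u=[[-1.45,-2.89], [-2.64,-0.89], [-2.08,-0.24]]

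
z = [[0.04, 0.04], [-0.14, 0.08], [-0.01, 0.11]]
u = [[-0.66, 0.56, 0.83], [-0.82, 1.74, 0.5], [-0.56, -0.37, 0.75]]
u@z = [[-0.11, 0.11], [-0.28, 0.16], [0.02, 0.03]]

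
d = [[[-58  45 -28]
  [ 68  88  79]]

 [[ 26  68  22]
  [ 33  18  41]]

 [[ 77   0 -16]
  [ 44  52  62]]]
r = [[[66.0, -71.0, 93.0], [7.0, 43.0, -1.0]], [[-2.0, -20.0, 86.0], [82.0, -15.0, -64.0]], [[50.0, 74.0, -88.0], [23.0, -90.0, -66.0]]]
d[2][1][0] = 44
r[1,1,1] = -15.0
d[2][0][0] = 77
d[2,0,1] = 0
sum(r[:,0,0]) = 114.0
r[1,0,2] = 86.0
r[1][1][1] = -15.0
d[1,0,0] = 26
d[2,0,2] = -16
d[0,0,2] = -28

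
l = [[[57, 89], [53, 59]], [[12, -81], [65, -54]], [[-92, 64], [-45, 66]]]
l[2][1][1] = 66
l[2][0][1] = 64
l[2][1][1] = 66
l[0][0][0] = 57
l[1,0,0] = 12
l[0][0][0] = 57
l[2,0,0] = -92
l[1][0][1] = -81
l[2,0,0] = -92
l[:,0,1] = [89, -81, 64]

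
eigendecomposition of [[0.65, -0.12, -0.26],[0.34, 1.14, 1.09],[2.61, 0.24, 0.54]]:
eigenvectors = [[(-0.09+0j), -0.21+0.03j, (-0.21-0.03j)],[0.89+0.00j, 0.84+0.00j, 0.84-0.00j],[-0.44+0.00j, -0.14+0.47j, (-0.14-0.47j)]]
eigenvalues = [(0.57+0j), (0.88+0.62j), (0.88-0.62j)]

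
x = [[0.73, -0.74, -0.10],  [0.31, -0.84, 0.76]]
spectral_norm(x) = 1.42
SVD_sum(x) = [[0.45, -0.71, 0.33],[0.54, -0.86, 0.4]] + [[0.28, -0.03, -0.43], [-0.23, 0.02, 0.36]]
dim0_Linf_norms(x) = [0.73, 0.84, 0.76]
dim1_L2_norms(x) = [1.04, 1.17]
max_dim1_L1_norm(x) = 1.91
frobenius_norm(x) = 1.57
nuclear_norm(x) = 2.09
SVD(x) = [[-0.64,-0.77], [-0.77,0.64]] @ diag([1.421334011781471, 0.6705293632296714]) @ [[-0.5, 0.79, -0.37], [-0.54, 0.05, 0.84]]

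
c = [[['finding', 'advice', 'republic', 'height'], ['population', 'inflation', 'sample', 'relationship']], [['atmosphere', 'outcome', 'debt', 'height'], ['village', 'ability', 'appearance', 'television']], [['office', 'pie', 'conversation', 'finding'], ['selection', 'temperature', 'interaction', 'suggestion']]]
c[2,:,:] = [['office', 'pie', 'conversation', 'finding'], ['selection', 'temperature', 'interaction', 'suggestion']]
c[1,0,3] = 'height'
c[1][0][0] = 'atmosphere'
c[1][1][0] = 'village'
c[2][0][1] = 'pie'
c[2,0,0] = 'office'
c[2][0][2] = 'conversation'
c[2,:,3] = ['finding', 'suggestion']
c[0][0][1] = 'advice'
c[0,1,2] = 'sample'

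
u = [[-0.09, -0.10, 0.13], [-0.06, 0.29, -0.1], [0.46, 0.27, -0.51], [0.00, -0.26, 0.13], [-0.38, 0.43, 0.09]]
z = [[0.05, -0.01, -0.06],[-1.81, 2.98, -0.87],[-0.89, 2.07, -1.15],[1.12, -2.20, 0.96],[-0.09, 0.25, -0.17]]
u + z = [[-0.04, -0.11, 0.07], [-1.87, 3.27, -0.97], [-0.43, 2.34, -1.66], [1.12, -2.46, 1.09], [-0.47, 0.68, -0.08]]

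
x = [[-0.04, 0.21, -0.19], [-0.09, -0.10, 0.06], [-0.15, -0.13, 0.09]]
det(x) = 0.00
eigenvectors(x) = [[-0.43, 0.5, -0.09], [0.43, 0.49, -0.67], [0.79, 0.71, -0.74]]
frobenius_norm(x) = 0.39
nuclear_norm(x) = 0.52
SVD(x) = [[0.75, 0.66, -0.05], [-0.38, 0.37, -0.85], [-0.54, 0.66, 0.53]] @ diag([0.3518458856554828, 0.16472448882431714, 0.00838543552096891]) @ [[0.24, 0.76, -0.61], [-0.96, 0.09, -0.26], [-0.14, 0.65, 0.75]]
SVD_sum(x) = [[0.06, 0.2, -0.16], [-0.03, -0.1, 0.08], [-0.05, -0.14, 0.12]] + [[-0.10, 0.01, -0.03], [-0.06, 0.01, -0.02], [-0.10, 0.01, -0.03]] + [[0.0, -0.00, -0.00], [0.00, -0.00, -0.01], [-0.0, 0.0, 0.00]]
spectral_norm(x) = 0.35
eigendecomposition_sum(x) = [[0.03, 0.09, -0.09], [-0.03, -0.09, 0.09], [-0.06, -0.17, 0.16]] + [[-0.08,0.14,-0.12], [-0.07,0.14,-0.11], [-0.11,0.2,-0.17]] + [[0.0, -0.02, 0.01],[0.02, -0.15, 0.09],[0.02, -0.16, 0.10]]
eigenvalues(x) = [0.1, -0.1, -0.05]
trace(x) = -0.05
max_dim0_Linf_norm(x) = 0.21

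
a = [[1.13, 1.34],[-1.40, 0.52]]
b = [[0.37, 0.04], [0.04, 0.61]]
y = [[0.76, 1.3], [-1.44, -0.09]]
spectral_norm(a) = 1.91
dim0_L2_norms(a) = [1.8, 1.44]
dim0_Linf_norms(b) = [0.37, 0.61]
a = y + b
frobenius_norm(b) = 0.72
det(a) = 2.46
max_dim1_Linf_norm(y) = 1.44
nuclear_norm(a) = 3.20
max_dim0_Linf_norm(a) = 1.4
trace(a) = 1.65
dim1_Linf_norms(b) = [0.37, 0.61]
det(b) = 0.22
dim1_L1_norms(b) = [0.41, 0.65]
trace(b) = 0.98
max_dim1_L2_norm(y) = 1.51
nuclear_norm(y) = 2.82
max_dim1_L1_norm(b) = 0.65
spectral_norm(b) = 0.62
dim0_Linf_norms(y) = [1.44, 1.3]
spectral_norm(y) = 1.84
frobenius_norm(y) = 2.09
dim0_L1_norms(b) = [0.41, 0.65]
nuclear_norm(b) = 0.98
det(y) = 1.80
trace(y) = 0.67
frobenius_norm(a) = 2.30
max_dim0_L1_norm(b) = 0.65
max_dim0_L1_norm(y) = 2.2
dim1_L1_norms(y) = [2.06, 1.53]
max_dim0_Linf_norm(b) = 0.61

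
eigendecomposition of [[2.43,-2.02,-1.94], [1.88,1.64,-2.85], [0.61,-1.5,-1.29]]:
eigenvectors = [[(-0.55+0j), -0.73+0.00j, -0.73-0.00j],[-0.35+0.00j, (0.15+0.6j), 0.15-0.60j],[-0.76+0.00j, -0.25-0.17j, (-0.25+0.17j)]]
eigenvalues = [(-1.55+0j), (2.16+1.21j), (2.16-1.21j)]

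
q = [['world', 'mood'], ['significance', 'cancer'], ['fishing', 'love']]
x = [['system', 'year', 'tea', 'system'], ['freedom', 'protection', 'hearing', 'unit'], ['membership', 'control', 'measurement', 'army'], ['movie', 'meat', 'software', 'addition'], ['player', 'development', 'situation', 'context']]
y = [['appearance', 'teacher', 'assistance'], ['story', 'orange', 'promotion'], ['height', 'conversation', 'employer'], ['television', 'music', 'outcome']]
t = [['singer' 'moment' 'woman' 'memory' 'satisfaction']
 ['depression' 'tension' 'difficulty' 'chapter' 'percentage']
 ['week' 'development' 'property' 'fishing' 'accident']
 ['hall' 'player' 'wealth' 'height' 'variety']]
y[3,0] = 'television'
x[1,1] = 'protection'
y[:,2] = ['assistance', 'promotion', 'employer', 'outcome']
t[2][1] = 'development'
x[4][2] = 'situation'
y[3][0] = 'television'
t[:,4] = ['satisfaction', 'percentage', 'accident', 'variety']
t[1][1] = 'tension'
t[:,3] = ['memory', 'chapter', 'fishing', 'height']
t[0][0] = 'singer'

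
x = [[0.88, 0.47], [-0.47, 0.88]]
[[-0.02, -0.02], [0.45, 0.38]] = x @ [[-0.23,-0.20], [0.39,0.33]]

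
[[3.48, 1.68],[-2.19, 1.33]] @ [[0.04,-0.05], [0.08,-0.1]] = [[0.27, -0.34], [0.02, -0.02]]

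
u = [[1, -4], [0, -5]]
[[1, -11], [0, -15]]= u@[[1, 1], [0, 3]]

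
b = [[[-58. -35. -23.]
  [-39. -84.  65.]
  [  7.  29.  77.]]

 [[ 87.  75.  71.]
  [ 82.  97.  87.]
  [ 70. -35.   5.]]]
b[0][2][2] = 77.0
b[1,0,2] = 71.0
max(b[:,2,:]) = 77.0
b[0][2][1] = 29.0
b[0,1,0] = -39.0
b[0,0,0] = -58.0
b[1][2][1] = -35.0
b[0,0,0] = -58.0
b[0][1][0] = -39.0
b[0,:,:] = [[-58.0, -35.0, -23.0], [-39.0, -84.0, 65.0], [7.0, 29.0, 77.0]]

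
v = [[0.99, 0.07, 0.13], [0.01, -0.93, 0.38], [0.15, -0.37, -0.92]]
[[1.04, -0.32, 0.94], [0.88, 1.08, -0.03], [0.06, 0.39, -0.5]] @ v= [[1.17,0.02,-0.85], [0.88,-0.93,0.55], [-0.01,-0.17,0.62]]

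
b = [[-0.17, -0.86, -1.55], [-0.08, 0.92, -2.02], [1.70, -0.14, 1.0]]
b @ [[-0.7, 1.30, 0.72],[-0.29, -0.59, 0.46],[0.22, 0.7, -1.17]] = [[0.03,-0.80,1.30],  [-0.66,-2.06,2.73],  [-0.93,2.99,-0.01]]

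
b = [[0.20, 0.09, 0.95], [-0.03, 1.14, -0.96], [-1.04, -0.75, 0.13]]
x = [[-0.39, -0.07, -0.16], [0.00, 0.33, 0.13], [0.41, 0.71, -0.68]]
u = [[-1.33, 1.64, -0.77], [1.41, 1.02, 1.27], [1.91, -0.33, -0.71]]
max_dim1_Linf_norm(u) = 1.91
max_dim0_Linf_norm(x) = 0.71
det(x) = 0.14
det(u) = 7.88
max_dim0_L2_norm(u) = 2.72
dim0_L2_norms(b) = [1.06, 1.37, 1.36]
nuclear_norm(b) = 3.50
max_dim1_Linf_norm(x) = 0.71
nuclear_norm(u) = 6.22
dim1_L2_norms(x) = [0.43, 0.35, 1.07]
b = u @ x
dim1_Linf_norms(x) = [0.39, 0.33, 0.71]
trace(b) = 1.47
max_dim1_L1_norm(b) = 2.13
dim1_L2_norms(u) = [2.25, 2.15, 2.06]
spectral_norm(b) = 1.76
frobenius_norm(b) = 2.20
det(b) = 1.12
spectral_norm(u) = 2.86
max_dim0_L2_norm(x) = 0.79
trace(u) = -1.02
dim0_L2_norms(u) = [2.72, 1.96, 1.65]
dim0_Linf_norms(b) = [1.04, 1.14, 0.96]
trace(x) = -0.74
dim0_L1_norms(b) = [1.27, 1.98, 2.04]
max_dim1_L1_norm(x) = 1.8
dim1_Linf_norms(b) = [0.95, 1.14, 1.04]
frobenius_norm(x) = 1.20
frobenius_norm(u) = 3.74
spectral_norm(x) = 1.08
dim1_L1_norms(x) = [0.62, 0.46, 1.8]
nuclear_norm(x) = 1.81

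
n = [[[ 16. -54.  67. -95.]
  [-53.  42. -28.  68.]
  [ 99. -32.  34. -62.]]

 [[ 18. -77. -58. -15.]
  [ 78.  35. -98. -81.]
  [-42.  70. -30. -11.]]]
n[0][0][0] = 16.0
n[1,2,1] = 70.0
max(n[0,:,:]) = 99.0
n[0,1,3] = 68.0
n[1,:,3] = [-15.0, -81.0, -11.0]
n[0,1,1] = 42.0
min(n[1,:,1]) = -77.0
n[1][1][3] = -81.0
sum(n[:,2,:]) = 26.0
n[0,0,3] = -95.0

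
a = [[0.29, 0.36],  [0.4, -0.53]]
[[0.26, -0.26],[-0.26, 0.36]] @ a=[[-0.03, 0.23], [0.07, -0.28]]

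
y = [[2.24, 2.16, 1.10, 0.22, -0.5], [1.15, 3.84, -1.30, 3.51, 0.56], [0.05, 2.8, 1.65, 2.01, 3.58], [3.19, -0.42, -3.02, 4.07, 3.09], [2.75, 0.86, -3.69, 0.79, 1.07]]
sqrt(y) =[[1.57, 0.57, 0.28, -0.09, -0.22], [0.15, 2.03, -0.24, 0.88, -0.03], [-0.29, 0.70, 1.78, 0.29, 1.00], [0.63, -0.20, -0.53, 2.05, 1.07], [0.73, 0.37, -1.14, 0.25, 1.45]]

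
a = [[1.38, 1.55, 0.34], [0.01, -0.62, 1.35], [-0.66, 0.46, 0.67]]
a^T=[[1.38, 0.01, -0.66], [1.55, -0.62, 0.46], [0.34, 1.35, 0.67]]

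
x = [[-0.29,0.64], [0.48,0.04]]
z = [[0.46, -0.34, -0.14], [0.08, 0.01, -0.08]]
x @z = [[-0.08, 0.11, -0.01],[0.22, -0.16, -0.07]]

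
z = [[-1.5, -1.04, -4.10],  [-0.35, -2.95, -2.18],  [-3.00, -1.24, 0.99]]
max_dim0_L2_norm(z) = 4.75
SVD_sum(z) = [[-1.44, -2.18, -3.40], [-1.12, -1.7, -2.65], [-0.29, -0.43, -0.67]] + [[0.53, 0.21, -0.36], [-0.02, -0.01, 0.01], [-2.59, -1.01, 1.74]] + [[-0.59,0.93,-0.34], [0.79,-1.24,0.46], [-0.13,0.20,-0.07]]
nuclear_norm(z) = 10.79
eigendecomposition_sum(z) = [[1.07,  0.18,  -1.83],[0.42,  0.07,  -0.72],[-1.43,  -0.24,  2.45]] + [[-1.93, -2.13, -2.07], [-1.62, -1.79, -1.73], [-1.28, -1.42, -1.37]] + [[-0.63, 0.92, -0.20],[0.85, -1.23, 0.27],[-0.29, 0.41, -0.09]]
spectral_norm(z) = 5.50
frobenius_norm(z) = 6.73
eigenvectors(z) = [[-0.58, 0.68, 0.58], [-0.23, 0.57, -0.77], [0.78, 0.45, 0.26]]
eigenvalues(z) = [3.59, -5.09, -1.96]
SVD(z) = [[-0.78, -0.2, -0.59],[-0.61, 0.01, 0.79],[-0.15, 0.98, -0.13]] @ diag([5.50192454147798, 3.3443127875040557, 1.9445046462323399]) @ [[0.34, 0.51, 0.79], [-0.79, -0.31, 0.53], [0.51, -0.80, 0.30]]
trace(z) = -3.46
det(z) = 35.78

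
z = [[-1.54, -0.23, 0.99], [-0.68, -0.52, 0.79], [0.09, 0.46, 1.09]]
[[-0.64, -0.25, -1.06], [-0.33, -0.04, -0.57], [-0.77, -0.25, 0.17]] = z@[[0.11, 0.13, 0.65], [-0.36, -0.28, 0.25], [-0.56, -0.12, 0.00]]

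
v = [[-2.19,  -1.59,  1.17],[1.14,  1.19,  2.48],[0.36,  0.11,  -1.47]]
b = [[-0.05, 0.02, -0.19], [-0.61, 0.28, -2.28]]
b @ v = [[0.06, 0.08, 0.27], [0.83, 1.05, 3.33]]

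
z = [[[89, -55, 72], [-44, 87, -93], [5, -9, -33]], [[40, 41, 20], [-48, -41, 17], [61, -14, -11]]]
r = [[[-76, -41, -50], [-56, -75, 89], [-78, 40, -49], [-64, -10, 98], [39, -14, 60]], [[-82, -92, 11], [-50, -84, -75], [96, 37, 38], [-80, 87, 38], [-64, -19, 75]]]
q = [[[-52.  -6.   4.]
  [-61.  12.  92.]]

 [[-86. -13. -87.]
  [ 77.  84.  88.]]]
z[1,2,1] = -14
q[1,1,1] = 84.0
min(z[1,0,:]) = 20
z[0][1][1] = 87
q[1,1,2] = 88.0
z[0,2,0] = 5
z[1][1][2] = 17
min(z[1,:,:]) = -48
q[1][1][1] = 84.0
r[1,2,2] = 38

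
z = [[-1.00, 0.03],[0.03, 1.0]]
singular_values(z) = [1.0, 1.0]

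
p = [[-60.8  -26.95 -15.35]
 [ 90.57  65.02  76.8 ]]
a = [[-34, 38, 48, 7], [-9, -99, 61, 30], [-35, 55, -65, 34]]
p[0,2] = -15.35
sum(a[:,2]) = 44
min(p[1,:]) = 65.02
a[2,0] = -35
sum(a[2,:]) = -11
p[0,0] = -60.8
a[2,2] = -65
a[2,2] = -65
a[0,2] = 48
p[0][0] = -60.8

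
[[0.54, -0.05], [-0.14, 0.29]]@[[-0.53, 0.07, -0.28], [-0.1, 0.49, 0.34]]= [[-0.28, 0.01, -0.17], [0.05, 0.13, 0.14]]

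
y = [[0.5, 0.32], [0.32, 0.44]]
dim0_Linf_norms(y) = [0.5, 0.44]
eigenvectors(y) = [[0.74,-0.67], [0.67,0.74]]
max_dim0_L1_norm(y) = 0.82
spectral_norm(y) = 0.79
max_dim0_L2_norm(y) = 0.59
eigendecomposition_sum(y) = [[0.43, 0.39],[0.39, 0.36]] + [[0.07, -0.07], [-0.07, 0.08]]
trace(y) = 0.94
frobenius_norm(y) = 0.81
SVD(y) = [[-0.74, -0.67], [-0.67, 0.74]] @ diag([0.791403173599764, 0.14859682640023608]) @ [[-0.74, -0.67],[-0.67, 0.74]]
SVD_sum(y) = [[0.43, 0.39], [0.39, 0.36]] + [[0.07, -0.07], [-0.07, 0.08]]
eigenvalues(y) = [0.79, 0.15]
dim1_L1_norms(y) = [0.82, 0.76]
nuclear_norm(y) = 0.94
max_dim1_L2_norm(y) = 0.59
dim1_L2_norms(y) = [0.59, 0.54]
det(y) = 0.12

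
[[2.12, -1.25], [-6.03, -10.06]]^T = [[2.12, -6.03], [-1.25, -10.06]]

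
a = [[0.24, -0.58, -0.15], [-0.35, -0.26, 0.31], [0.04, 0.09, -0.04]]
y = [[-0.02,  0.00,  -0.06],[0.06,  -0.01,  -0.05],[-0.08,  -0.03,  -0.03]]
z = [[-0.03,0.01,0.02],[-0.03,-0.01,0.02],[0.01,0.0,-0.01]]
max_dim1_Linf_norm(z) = 0.03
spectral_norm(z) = 0.05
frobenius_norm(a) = 0.84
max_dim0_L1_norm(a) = 0.93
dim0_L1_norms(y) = [0.16, 0.04, 0.14]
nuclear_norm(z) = 0.07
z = a @ y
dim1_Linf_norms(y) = [0.06, 0.06, 0.08]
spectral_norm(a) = 0.65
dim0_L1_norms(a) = [0.63, 0.93, 0.5]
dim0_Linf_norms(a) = [0.35, 0.58, 0.31]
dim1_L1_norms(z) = [0.06, 0.06, 0.02]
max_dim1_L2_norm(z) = 0.04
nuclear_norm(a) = 1.19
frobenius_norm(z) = 0.05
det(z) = -0.00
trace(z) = -0.05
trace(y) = -0.06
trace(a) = -0.06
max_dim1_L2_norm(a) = 0.65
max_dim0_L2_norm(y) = 0.1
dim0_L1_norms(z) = [0.07, 0.02, 0.05]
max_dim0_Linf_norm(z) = 0.03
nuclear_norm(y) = 0.21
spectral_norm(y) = 0.10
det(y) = 0.00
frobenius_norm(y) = 0.14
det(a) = -0.00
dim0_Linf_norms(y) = [0.08, 0.03, 0.06]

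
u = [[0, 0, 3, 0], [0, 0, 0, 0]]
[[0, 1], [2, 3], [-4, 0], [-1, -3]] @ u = [[0, 0, 0, 0], [0, 0, 6, 0], [0, 0, -12, 0], [0, 0, -3, 0]]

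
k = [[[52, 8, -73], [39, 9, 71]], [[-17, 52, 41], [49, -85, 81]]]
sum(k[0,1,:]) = 119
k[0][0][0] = 52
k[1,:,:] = [[-17, 52, 41], [49, -85, 81]]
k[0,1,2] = 71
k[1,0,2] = 41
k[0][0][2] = -73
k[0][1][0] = 39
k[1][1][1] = -85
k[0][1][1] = 9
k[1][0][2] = 41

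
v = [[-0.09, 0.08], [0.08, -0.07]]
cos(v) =[[0.99, 0.01], [0.01, 0.99]]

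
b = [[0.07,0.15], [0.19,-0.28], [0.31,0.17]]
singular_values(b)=[0.38, 0.35]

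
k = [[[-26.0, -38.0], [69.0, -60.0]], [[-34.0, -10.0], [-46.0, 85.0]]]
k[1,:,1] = [-10.0, 85.0]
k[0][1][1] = -60.0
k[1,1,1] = 85.0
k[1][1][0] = -46.0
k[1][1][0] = -46.0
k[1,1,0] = -46.0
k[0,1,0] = 69.0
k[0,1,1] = -60.0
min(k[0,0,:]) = -38.0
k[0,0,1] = -38.0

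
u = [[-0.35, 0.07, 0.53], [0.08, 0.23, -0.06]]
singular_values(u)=[0.64, 0.24]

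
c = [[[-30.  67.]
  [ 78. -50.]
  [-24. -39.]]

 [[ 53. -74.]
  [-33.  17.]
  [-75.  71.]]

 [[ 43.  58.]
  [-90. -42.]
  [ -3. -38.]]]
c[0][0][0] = -30.0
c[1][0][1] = -74.0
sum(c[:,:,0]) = -81.0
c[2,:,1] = [58.0, -42.0, -38.0]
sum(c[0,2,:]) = -63.0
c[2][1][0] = -90.0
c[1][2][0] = -75.0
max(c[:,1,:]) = 78.0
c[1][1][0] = -33.0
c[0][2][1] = -39.0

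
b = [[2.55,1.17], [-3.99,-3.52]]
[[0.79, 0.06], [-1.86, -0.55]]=b @ [[0.14, -0.10], [0.37, 0.27]]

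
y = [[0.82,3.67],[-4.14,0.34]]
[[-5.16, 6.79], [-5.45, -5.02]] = y @ [[1.18, 1.34], [-1.67, 1.55]]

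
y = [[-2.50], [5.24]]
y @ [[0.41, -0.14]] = [[-1.02,0.35], [2.15,-0.73]]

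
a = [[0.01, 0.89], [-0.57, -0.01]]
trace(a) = 0.00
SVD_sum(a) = [[0.03,  0.89], [-0.00,  -0.03]] + [[-0.02, 0.0], [-0.57, 0.02]]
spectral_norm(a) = 0.89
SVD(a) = [[1.00, -0.03], [-0.03, -1.0]] @ diag([0.890312195418814, 0.569687804581186]) @ [[0.03, 1.0], [1.00, -0.03]]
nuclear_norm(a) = 1.46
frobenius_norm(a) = 1.06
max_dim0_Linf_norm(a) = 0.89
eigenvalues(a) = [0.71j, -0.71j]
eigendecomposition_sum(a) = [[0.01+0.36j,(0.45-0j)], [(-0.28+0j),-0.01+0.36j]] + [[(0.01-0.36j),0.45-0.00j], [(-0.28-0j),(-0.01-0.36j)]]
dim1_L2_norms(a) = [0.89, 0.57]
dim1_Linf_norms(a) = [0.89, 0.57]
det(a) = 0.51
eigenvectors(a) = [[0.78+0.00j,0.78-0.00j], [(-0.01+0.62j),(-0.01-0.62j)]]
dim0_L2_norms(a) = [0.57, 0.89]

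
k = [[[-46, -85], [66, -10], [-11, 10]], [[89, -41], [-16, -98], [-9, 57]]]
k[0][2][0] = -11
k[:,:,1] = [[-85, -10, 10], [-41, -98, 57]]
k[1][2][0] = -9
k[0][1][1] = -10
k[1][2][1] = 57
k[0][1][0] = 66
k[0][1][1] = -10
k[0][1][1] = -10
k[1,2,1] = 57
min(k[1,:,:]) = -98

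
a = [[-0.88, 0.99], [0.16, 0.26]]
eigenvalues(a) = [-1.01, 0.39]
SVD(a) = [[-1.0, -0.07],[-0.07, 1.00]] @ diag([1.3276459491782073, 0.29164401867807527]) @ [[0.65,-0.76],[0.76,0.65]]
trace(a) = -0.62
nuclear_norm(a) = 1.62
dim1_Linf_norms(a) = [0.99, 0.26]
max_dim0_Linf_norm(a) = 0.99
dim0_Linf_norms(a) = [0.88, 0.99]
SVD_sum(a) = [[-0.86, 1.00],[-0.06, 0.07]] + [[-0.02, -0.01], [0.22, 0.19]]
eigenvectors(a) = [[-0.99, -0.62], [0.13, -0.79]]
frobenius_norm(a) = 1.36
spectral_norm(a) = 1.33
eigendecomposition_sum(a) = [[-0.91, 0.72], [0.12, -0.09]] + [[0.03, 0.27],[0.04, 0.35]]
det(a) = -0.39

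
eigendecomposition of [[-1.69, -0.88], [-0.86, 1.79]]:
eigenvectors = [[-0.97, 0.23], [-0.23, -0.97]]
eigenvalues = [-1.9, 2.0]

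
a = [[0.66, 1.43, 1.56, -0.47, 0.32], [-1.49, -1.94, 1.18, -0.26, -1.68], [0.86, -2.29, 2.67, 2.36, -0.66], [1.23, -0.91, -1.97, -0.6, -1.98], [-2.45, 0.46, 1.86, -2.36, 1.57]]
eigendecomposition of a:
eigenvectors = [[-0.17-0.43j, -0.17+0.43j, (0.53-0.09j), 0.53+0.09j, -0.21+0.00j], [0.50+0.00j, (0.5-0j), -0.13+0.17j, -0.13-0.17j, 0.62+0.00j], [(0.39+0.08j), (0.39-0.08j), (0.54+0j), 0.54-0.00j, 0.01+0.00j], [(-0.03+0.4j), (-0.03-0.4j), (-0.31+0.19j), (-0.31-0.19j), (0.72+0j)], [-0.15-0.44j, -0.15+0.44j, (0.34-0.35j), (0.34+0.35j), (0.23+0j)]]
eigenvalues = [(0.05+2.75j), (0.05-2.75j), (2.32+0.37j), (2.32-0.37j), (-2.37+0j)]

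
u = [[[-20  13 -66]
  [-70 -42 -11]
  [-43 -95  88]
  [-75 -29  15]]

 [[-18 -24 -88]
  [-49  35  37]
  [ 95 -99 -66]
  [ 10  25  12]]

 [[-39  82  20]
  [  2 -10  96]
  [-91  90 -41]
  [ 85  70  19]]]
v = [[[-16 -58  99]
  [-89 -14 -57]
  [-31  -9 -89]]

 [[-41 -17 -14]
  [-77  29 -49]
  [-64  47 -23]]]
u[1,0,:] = [-18, -24, -88]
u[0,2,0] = -43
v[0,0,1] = -58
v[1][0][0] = -41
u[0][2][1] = -95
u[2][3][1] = 70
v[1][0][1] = -17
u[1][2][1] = -99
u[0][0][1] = 13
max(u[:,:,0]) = 95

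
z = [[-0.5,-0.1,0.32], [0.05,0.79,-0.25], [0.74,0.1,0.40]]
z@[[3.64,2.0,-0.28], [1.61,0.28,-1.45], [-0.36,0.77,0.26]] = [[-2.10, -0.78, 0.37], [1.54, 0.13, -1.22], [2.71, 1.82, -0.25]]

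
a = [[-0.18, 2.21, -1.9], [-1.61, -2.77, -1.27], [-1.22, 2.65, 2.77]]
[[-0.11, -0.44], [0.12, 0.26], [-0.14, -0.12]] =a @ [[0.01, 0.00], [-0.05, -0.13], [0.0, 0.08]]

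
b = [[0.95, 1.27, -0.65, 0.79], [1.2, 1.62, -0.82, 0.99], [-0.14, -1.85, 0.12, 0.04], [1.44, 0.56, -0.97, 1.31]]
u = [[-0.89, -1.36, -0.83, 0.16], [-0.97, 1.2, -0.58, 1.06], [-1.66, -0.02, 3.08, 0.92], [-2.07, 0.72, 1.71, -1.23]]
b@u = [[-2.63, 0.81, -2.18, -0.07], [-3.33, 1.04, -2.77, -0.06], [1.64, -2.00, 1.63, -1.92], [-2.93, -0.32, -2.27, -1.68]]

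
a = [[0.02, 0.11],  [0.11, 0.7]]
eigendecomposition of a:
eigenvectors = [[-0.99,  -0.16], [0.16,  -0.99]]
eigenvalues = [0.0, 0.72]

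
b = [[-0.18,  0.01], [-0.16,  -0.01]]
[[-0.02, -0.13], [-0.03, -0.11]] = b @ [[0.14, 0.69], [0.70, -0.14]]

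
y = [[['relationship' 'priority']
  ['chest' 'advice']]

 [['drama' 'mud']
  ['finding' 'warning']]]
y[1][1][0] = 'finding'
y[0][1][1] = 'advice'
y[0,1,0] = 'chest'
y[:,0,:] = [['relationship', 'priority'], ['drama', 'mud']]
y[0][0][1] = 'priority'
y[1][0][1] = 'mud'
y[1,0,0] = 'drama'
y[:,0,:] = [['relationship', 'priority'], ['drama', 'mud']]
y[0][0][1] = 'priority'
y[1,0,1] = 'mud'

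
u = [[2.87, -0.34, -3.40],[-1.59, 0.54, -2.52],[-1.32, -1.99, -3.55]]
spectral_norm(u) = 5.68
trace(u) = -0.14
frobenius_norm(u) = 6.88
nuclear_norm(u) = 10.83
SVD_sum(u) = [[0.15, -0.83, -3.40], [0.10, -0.53, -2.18], [0.17, -0.92, -3.75]] + [[2.74, 0.30, 0.05], [-1.55, -0.17, -0.03], [-1.58, -0.18, -0.03]] + [[-0.02, 0.19, -0.05], [-0.13, 1.25, -0.31], [0.1, -0.9, 0.22]]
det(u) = -32.29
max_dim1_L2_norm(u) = 4.46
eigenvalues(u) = [-5.24, 3.15, 1.96]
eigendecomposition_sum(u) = [[-0.41, -0.64, -1.78], [-0.52, -0.80, -2.24], [-0.94, -1.44, -4.03]] + [[3.92,1.42,-2.53], [-2.31,-0.83,1.49], [-0.09,-0.03,0.06]] + [[-0.64, -1.12, 0.91], [1.24, 2.18, -1.76], [-0.3, -0.52, 0.42]]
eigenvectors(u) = [[-0.36, -0.86, 0.45],[-0.45, 0.51, -0.87],[-0.81, 0.02, 0.21]]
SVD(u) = [[-0.62, 0.78, -0.12], [-0.40, -0.44, -0.81], [-0.68, -0.45, 0.58]] @ diag([5.677990205832269, 3.546408980816187, 1.6034371092310205]) @ [[-0.04, 0.24, 0.97],[0.99, 0.11, 0.02],[0.1, -0.97, 0.24]]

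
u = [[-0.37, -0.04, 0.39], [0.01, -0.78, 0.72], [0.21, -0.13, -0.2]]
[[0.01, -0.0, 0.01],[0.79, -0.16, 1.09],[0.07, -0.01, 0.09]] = u @ [[0.71, -0.15, 0.99], [-0.39, 0.08, -0.53], [0.67, -0.14, 0.92]]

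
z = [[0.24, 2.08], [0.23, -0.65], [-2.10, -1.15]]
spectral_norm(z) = 2.86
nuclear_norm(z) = 4.41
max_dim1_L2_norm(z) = 2.39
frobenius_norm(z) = 3.25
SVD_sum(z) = [[1.09, 1.44],[-0.23, -0.3],[-1.32, -1.74]] + [[-0.85, 0.64], [0.46, -0.35], [-0.78, 0.59]]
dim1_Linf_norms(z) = [2.08, 0.65, 2.1]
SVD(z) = [[-0.63, 0.68], [0.13, -0.37], [0.76, 0.63]] @ diag([2.8578560912679043, 1.557099406461556]) @ [[-0.60, -0.80], [-0.8, 0.6]]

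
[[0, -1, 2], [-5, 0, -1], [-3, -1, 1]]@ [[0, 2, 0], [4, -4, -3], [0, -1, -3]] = [[-4, 2, -3], [0, -9, 3], [-4, -3, 0]]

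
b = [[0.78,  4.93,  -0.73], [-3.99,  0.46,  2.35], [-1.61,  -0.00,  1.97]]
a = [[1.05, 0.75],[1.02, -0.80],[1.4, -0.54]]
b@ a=[[4.83, -2.96], [-0.43, -4.63], [1.07, -2.27]]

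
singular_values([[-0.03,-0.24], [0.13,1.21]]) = [1.24, 0.0]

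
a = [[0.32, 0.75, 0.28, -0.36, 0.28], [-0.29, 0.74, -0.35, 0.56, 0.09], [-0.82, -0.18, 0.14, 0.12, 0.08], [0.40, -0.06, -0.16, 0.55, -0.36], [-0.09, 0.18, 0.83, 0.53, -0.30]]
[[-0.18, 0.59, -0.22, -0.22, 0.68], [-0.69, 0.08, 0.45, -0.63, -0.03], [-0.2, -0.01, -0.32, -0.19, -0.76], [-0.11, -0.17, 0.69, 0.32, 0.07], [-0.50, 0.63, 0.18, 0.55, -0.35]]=a @[[0.13, -0.08, 0.29, 0.48, 0.82], [-0.37, 0.61, 0.23, -0.55, 0.36], [-0.23, 0.64, -0.38, 0.62, -0.13], [-0.73, -0.25, 0.52, 0.26, -0.24], [-0.51, -0.38, -0.67, -0.13, 0.36]]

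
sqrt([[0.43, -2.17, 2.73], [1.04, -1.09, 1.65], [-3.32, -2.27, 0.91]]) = [[(1.24+0.06j), (-0.4-0.08j), (1.05-0.02j)], [0.98-0.14j, (0.06+0.2j), (0.4+0.04j)], [-0.66-0.12j, -1.59+0.17j, (1.5+0.04j)]]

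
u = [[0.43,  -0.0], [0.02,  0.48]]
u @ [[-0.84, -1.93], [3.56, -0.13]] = [[-0.36, -0.83],  [1.69, -0.10]]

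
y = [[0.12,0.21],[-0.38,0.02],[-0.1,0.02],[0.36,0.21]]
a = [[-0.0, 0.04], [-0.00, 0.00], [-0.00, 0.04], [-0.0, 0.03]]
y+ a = [[0.12,0.25], [-0.38,0.02], [-0.1,0.06], [0.36,0.24]]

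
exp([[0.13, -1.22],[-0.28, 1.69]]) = [[1.5, -3.53], [-0.81, 6.02]]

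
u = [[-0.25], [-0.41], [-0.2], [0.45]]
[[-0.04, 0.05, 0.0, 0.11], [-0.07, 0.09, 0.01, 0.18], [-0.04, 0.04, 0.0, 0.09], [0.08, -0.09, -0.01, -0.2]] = u @[[0.18, -0.21, -0.02, -0.45]]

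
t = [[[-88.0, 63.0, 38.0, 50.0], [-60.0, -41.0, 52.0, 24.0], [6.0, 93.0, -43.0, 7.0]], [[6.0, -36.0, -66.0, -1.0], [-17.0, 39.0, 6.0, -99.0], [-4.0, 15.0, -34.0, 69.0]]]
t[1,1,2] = 6.0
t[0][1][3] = 24.0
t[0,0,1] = 63.0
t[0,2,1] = 93.0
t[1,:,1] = [-36.0, 39.0, 15.0]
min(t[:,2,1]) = 15.0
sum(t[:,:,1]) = 133.0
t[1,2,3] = 69.0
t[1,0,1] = -36.0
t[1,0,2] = -66.0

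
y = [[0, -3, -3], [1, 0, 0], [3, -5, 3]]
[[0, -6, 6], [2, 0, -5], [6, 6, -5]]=y @[[2, 0, -5], [0, 0, -2], [0, 2, 0]]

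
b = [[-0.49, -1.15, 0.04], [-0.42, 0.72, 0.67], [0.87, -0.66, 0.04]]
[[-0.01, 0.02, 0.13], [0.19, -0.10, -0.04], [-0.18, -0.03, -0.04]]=b @ [[-0.15, -0.04, -0.1], [0.08, -0.01, -0.07], [0.10, -0.16, -0.05]]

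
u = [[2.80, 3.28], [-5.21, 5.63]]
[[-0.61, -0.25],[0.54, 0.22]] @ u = [[-0.41, -3.41], [0.37, 3.01]]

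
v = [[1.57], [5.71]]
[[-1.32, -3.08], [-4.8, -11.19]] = v @ [[-0.84,  -1.96]]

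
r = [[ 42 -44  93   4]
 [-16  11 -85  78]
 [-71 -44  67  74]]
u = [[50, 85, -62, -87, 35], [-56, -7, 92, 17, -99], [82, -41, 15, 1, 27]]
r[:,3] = [4, 78, 74]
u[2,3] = 1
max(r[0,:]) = 93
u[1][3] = 17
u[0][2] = -62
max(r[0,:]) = 93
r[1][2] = -85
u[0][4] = 35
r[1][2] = -85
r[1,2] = -85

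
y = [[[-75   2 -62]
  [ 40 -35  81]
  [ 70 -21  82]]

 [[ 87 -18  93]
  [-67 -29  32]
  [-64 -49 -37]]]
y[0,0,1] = 2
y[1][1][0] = -67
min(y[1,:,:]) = -67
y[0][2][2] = 82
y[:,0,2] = [-62, 93]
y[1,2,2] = -37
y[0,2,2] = 82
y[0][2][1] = -21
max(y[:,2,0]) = 70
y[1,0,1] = -18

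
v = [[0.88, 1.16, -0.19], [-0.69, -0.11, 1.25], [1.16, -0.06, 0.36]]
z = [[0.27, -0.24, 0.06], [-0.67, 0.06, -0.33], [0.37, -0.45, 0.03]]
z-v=[[-0.61,-1.4,0.25], [0.02,0.17,-1.58], [-0.79,-0.39,-0.33]]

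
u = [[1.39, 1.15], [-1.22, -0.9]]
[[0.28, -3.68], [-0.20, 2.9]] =u@[[-0.13, -0.15],[0.40, -3.02]]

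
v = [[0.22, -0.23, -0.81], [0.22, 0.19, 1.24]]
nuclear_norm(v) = 1.83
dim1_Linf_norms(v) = [0.81, 1.24]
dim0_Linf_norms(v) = [0.22, 0.23, 1.24]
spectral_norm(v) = 1.51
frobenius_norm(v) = 1.54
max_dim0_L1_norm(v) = 2.05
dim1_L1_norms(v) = [1.26, 1.65]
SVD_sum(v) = [[-0.03, -0.16, -0.81], [0.05, 0.24, 1.24]] + [[0.25, -0.07, 0.00], [0.17, -0.05, 0.0]]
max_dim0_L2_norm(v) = 1.48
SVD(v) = [[-0.55, 0.84], [0.84, 0.55]] @ diag([1.5096145917794266, 0.3171179343503542]) @ [[0.04, 0.19, 0.98], [0.96, -0.28, 0.01]]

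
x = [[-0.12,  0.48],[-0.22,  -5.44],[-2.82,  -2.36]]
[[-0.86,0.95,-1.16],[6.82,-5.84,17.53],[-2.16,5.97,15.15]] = x @[[1.88, -3.12, -2.77], [-1.33, 1.20, -3.11]]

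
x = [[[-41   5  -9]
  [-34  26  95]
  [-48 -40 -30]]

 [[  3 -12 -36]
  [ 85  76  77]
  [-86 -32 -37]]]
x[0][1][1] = 26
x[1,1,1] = 76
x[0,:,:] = [[-41, 5, -9], [-34, 26, 95], [-48, -40, -30]]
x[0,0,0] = -41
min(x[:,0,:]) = -41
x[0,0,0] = -41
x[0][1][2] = 95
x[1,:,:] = [[3, -12, -36], [85, 76, 77], [-86, -32, -37]]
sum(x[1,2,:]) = -155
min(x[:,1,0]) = -34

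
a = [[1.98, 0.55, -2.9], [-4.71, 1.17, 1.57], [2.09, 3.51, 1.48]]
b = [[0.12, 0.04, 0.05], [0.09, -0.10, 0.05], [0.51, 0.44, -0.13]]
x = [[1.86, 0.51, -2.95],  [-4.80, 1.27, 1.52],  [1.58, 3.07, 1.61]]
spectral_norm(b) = 0.69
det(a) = 53.19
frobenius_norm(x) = 7.34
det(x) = 49.68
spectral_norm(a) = 5.92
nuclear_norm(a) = 12.28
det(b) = 0.00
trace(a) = 4.63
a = x + b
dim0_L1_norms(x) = [8.24, 4.85, 6.08]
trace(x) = 4.74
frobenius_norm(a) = 7.58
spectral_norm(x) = 5.87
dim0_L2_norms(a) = [5.52, 3.74, 3.61]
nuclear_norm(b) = 0.90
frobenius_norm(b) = 0.71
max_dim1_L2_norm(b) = 0.69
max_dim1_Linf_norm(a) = 4.71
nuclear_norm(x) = 11.90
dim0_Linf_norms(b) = [0.51, 0.44, 0.13]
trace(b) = -0.11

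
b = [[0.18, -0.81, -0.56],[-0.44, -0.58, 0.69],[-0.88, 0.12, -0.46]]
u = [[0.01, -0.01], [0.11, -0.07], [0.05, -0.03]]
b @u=[[-0.12, 0.07], [-0.03, 0.02], [-0.02, 0.01]]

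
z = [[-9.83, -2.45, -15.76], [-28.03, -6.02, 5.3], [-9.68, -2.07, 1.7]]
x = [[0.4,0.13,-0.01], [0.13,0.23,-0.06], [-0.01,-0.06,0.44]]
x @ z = [[-7.48, -1.74, -5.63], [-7.14, -1.58, -0.93], [-2.48, -0.53, 0.59]]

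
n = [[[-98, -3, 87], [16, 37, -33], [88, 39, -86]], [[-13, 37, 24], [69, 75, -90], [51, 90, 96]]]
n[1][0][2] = 24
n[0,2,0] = 88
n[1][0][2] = 24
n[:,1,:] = [[16, 37, -33], [69, 75, -90]]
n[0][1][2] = -33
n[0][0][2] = 87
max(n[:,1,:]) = 75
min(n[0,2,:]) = -86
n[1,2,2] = 96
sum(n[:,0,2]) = 111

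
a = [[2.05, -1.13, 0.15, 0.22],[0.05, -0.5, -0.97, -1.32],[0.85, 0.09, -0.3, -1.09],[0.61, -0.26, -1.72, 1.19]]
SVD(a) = [[-0.79, 0.16, 0.54, -0.23],[-0.18, 0.51, -0.65, -0.53],[-0.24, 0.53, -0.17, 0.8],[-0.53, -0.66, -0.51, 0.16]] @ diag([2.6579399608317447, 2.1114185804809056, 1.8432387181983965, 0.6234883883025183]) @ [[-0.81, 0.41, 0.39, -0.12],[0.19, -0.11, 0.23, -0.95],[0.34, -0.09, 0.89, 0.30],[0.43, 0.90, -0.06, -0.03]]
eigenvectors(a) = [[-0.28-0.09j, -0.28+0.09j, (0.94+0j), -0.84+0.00j], [-0.85+0.00j, (-0.85-0j), -0.16+0.00j, -0.01+0.00j], [(-0.15+0.29j), -0.15-0.29j, (0.2+0j), -0.45+0.00j], [(-0.2+0.2j), (-0.2-0.2j), (0.24+0j), 0.31+0.00j]]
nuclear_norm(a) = 7.24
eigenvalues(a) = [(-0.97+0.65j), (-0.97-0.65j), (2.33+0j), (2.04+0j)]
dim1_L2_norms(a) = [2.36, 1.71, 1.42, 2.19]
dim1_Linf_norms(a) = [2.05, 1.32, 1.09, 1.72]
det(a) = 6.45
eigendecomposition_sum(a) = [[(0.02+0.15j), (-0.16+0.12j), -0.09-0.39j, -0.09-0.17j], [(0.18+0.39j), (-0.34+0.47j), -0.61-1.01j, (-0.41-0.39j)], [(0.17+0.01j), (0.1+0.2j), -0.46+0.03j, (-0.21+0.07j)], [0.13+0.05j, 0.03+0.19j, -0.38-0.10j, -0.19+0.00j]] + [[(0.02-0.15j), (-0.16-0.12j), -0.09+0.39j, -0.09+0.17j],[0.18-0.39j, -0.34-0.47j, (-0.61+1.01j), (-0.41+0.39j)],[(0.17-0.01j), (0.1-0.2j), (-0.46-0.03j), -0.21-0.07j],[(0.13-0.05j), (0.03-0.19j), -0.38+0.10j, -0.19-0.00j]] + [[1.74+0.00j, -0.99-0.00j, -1.33-0.00j, 2.74-0.00j],[(-0.3-0j), 0.17+0.00j, (0.23+0j), (-0.48+0j)],[0.37+0.00j, -0.21-0.00j, (-0.28-0j), 0.58-0.00j],[0.44+0.00j, -0.25-0.00j, -0.34-0.00j, (0.7-0j)]] + [[(0.27+0j), 0.18+0.00j, 1.66+0.00j, -2.33+0.00j], [0.00+0.00j, 0j, (0.01+0j), (-0.02+0j)], [0.15+0.00j, (0.09+0j), 0.89+0.00j, -1.25+0.00j], [(-0.1-0j), (-0.07-0j), -0.62-0.00j, (0.87-0j)]]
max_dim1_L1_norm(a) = 3.78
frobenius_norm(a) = 3.91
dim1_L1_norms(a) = [3.55, 2.84, 2.33, 3.78]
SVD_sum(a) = [[1.71,  -0.87,  -0.83,  0.24], [0.39,  -0.20,  -0.19,  0.06], [0.53,  -0.27,  -0.25,  0.07], [1.15,  -0.59,  -0.56,  0.16]] + [[0.07, -0.04, 0.08, -0.33], [0.21, -0.11, 0.25, -1.03], [0.22, -0.12, 0.26, -1.06], [-0.27, 0.15, -0.32, 1.31]] + [[0.34, -0.09, 0.89, 0.30], [-0.4, 0.11, -1.06, -0.36], [-0.11, 0.03, -0.28, -0.09], [-0.32, 0.09, -0.83, -0.28]] + [[-0.06, -0.13, 0.01, 0.0], [-0.14, -0.30, 0.02, 0.01], [0.21, 0.45, -0.03, -0.01], [0.04, 0.09, -0.01, -0.0]]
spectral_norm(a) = 2.66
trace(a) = 2.44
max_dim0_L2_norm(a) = 2.3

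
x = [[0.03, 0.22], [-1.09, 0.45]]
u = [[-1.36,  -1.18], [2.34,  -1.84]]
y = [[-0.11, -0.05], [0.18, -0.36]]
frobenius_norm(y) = 0.42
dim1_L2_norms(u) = [1.8, 2.98]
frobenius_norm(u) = 3.48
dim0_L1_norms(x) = [1.12, 0.67]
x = y @ u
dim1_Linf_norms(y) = [0.11, 0.36]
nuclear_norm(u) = 4.76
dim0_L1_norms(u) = [3.7, 3.02]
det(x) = 0.25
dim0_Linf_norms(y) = [0.18, 0.36]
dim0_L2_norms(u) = [2.71, 2.19]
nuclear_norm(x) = 1.40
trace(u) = -3.20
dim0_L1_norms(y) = [0.29, 0.41]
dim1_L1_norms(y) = [0.16, 0.54]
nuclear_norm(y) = 0.52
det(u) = 5.26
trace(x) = 0.48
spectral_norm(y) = 0.40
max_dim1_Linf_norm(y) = 0.36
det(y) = 0.05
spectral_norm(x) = 1.18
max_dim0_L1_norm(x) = 1.12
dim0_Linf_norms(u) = [2.34, 1.84]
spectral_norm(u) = 3.01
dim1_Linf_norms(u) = [1.36, 2.34]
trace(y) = -0.47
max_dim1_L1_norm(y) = 0.54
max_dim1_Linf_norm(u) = 2.34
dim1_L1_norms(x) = [0.25, 1.54]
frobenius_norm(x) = 1.20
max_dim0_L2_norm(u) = 2.71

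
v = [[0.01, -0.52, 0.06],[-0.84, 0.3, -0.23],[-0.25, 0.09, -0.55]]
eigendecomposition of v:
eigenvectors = [[-0.54, 0.38, -0.51], [0.83, 0.54, -0.34], [0.15, 0.75, 0.79]]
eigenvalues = [0.8, -0.61, -0.43]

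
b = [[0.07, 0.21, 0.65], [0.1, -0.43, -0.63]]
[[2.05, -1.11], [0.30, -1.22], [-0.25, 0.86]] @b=[[0.03, 0.91, 2.03], [-0.10, 0.59, 0.96], [0.07, -0.42, -0.7]]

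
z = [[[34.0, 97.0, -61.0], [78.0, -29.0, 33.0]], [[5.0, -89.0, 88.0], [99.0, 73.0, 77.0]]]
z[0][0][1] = 97.0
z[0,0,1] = 97.0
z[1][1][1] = 73.0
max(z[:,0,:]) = 97.0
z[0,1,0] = 78.0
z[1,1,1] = 73.0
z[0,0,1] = 97.0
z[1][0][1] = -89.0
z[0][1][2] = 33.0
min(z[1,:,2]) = 77.0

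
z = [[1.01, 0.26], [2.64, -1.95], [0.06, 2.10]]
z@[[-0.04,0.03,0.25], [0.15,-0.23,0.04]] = [[-0.0,-0.03,0.26], [-0.40,0.53,0.58], [0.31,-0.48,0.10]]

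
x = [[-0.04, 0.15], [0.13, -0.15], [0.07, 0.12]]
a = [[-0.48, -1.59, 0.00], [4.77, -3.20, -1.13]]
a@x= [[-0.19, 0.17], [-0.69, 1.06]]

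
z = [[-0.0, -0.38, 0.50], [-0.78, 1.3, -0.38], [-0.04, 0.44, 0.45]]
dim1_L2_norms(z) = [0.63, 1.56, 0.63]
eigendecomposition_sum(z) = [[-0.22+0.00j,-0.08-0.00j,(0.11+0j)], [(-0.1+0j),(-0.04-0j),(0.05+0j)], [(0.05-0j),(0.02+0j),(-0.02-0j)]] + [[0.11+0.01j, -0.15-0.03j, 0.20+0.00j],[-0.34+1.85j, 0.67-2.53j, (-0.21+3.38j)],[(-0.04+1.45j), (0.21-2.01j), (0.24+2.61j)]] + [[(0.11-0.01j),  (-0.15+0.03j),  0.20-0.00j], [(-0.34-1.85j),  0.67+2.53j,  -0.21-3.38j], [-0.04-1.45j,  0.21+2.01j,  0.24-2.61j]]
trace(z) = 1.75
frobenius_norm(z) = 1.80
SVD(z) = [[0.27, -0.58, 0.77], [-0.95, -0.02, 0.32], [-0.17, -0.82, -0.55]] @ diag([1.648768219978625, 0.6709764295527739, 0.25739849994342784]) @ [[0.45, -0.85, 0.26], [0.07, -0.25, -0.97], [-0.89, -0.46, 0.05]]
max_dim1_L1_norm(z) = 2.46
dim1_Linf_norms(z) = [0.5, 1.3, 0.45]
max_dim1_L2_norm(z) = 1.56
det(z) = -0.28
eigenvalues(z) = [(-0.28+0j), (1.01+0.09j), (1.01-0.09j)]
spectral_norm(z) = 1.65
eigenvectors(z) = [[(0.9+0j), 0.05j, 0.00-0.05j], [(0.4+0j), -0.79+0.00j, -0.79-0.00j], [-0.19+0.00j, (-0.6+0.09j), -0.60-0.09j]]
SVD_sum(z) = [[0.2, -0.39, 0.12], [-0.71, 1.33, -0.40], [-0.13, 0.24, -0.07]] + [[-0.03, 0.10, 0.37], [-0.00, 0.00, 0.01], [-0.04, 0.14, 0.53]] + [[-0.18, -0.09, 0.01], [-0.07, -0.04, 0.00], [0.13, 0.06, -0.01]]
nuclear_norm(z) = 2.58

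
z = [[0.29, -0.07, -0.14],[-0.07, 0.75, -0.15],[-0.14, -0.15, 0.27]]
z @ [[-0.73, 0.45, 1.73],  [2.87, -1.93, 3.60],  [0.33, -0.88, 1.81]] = [[-0.46, 0.39, -0.00], [2.15, -1.35, 2.31], [-0.24, -0.01, -0.29]]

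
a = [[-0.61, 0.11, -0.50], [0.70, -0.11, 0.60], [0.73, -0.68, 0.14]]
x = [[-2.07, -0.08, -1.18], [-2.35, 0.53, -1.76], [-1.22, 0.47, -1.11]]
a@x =[[1.61, -0.13, 1.08], [-1.92, 0.17, -1.3], [-0.08, -0.35, 0.18]]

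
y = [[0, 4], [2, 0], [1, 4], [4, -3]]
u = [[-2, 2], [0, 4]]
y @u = [[0, 16], [-4, 4], [-2, 18], [-8, -4]]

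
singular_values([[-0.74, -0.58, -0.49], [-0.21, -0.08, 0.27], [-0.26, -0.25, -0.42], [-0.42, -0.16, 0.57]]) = [1.19, 0.82, 0.0]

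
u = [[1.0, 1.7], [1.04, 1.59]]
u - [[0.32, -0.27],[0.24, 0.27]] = [[0.68, 1.97], [0.80, 1.32]]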